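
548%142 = 122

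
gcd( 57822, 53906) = 2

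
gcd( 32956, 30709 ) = 749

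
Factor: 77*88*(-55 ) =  - 372680 = - 2^3 * 5^1*7^1*11^3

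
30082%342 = 328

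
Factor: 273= 3^1  *  7^1*13^1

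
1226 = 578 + 648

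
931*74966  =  69793346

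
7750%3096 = 1558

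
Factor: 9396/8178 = 2^1*3^3*47^( - 1 ) = 54/47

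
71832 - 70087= 1745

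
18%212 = 18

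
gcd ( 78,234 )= 78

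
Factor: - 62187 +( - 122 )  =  -62309 =- 13^1  *4793^1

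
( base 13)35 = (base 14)32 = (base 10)44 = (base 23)1L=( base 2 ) 101100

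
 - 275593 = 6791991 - 7067584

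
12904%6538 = 6366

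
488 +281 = 769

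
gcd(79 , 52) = 1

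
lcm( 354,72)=4248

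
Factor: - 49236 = -2^2*3^1 * 11^1 * 373^1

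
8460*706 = 5972760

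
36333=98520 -62187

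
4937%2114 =709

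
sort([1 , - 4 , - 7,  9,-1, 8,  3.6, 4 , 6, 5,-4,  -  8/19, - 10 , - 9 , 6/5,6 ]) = [-10,- 9, - 7, - 4, - 4, - 1,- 8/19, 1,  6/5,3.6, 4,5, 6, 6,8,9]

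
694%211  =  61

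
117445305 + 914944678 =1032389983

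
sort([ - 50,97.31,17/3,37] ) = [ - 50,17/3, 37,  97.31 ] 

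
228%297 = 228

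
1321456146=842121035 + 479335111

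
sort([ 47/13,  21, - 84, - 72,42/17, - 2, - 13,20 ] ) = [ - 84, - 72,-13,-2,42/17,47/13, 20 , 21]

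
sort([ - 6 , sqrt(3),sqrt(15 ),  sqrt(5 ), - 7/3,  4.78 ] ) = [ - 6,-7/3,sqrt (3), sqrt(5),sqrt( 15),4.78]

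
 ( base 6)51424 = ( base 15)2071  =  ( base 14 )26da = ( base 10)6856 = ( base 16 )1AC8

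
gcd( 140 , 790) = 10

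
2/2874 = 1/1437 = 0.00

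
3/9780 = 1/3260= 0.00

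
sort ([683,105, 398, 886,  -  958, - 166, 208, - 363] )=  [ - 958 , - 363,-166,105, 208,398, 683, 886]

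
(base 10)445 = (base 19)148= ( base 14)23B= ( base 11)375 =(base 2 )110111101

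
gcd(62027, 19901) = 7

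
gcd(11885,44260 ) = 5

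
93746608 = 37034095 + 56712513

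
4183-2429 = 1754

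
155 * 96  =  14880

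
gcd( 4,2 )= 2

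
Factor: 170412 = 2^2*3^1 *11^1*1291^1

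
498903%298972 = 199931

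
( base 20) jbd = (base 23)EID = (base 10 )7833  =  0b1111010011001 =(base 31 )84l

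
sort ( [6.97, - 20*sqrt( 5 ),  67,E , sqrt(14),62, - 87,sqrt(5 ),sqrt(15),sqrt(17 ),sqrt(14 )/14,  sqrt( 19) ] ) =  [ - 87, - 20*sqrt( 5 ), sqrt( 14)/14,sqrt(5 ), E,sqrt ( 14),sqrt(15 ),sqrt(17 ),sqrt( 19 ),6.97, 62, 67]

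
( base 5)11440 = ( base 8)1546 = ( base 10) 870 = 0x366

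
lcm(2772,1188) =8316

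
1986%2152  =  1986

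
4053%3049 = 1004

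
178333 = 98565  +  79768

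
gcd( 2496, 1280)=64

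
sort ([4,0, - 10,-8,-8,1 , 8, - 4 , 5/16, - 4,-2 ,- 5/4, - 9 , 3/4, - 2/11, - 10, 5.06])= [-10, - 10, - 9,-8 ,  -  8, - 4,-4 , - 2,-5/4, - 2/11, 0, 5/16 , 3/4, 1 , 4, 5.06, 8 ] 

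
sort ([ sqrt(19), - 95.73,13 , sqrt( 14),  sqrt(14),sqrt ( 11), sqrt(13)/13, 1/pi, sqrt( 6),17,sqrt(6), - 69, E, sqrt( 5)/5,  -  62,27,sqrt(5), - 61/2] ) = [ - 95.73  , - 69, - 62 , - 61/2,sqrt(13 )/13,1/pi,sqrt(5) /5  ,  sqrt( 5),  sqrt ( 6), sqrt(6 ), E, sqrt(11 )  ,  sqrt(14), sqrt (14),sqrt(19),13,17,27]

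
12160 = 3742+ 8418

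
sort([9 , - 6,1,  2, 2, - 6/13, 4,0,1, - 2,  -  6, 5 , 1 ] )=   [ - 6, - 6, - 2, - 6/13, 0,1, 1 , 1,2,2,4,5,9]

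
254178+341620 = 595798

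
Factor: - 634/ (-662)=317^1*331^( - 1 ) =317/331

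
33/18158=33/18158  =  0.00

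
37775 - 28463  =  9312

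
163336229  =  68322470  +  95013759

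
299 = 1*299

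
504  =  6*84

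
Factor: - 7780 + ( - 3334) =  -11114 = - 2^1*5557^1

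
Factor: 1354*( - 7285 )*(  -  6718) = 2^2*5^1*31^1*47^1*677^1 * 3359^1  =  66265613020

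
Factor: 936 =2^3*3^2*13^1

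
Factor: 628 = 2^2*157^1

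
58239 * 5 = 291195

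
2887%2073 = 814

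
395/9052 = 395/9052= 0.04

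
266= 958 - 692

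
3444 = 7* 492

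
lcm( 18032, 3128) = 306544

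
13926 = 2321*6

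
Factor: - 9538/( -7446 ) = 3^( - 1)*17^ ( - 1)*19^1*73^ ( - 1 )*251^1 = 4769/3723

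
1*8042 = 8042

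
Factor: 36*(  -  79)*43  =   - 122292  =  -  2^2*3^2*43^1*79^1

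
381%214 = 167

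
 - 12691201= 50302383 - 62993584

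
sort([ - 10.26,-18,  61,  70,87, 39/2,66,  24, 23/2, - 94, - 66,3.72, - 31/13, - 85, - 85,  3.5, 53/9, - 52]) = [ - 94 ,-85, - 85, - 66, - 52, - 18, - 10.26, - 31/13, 3.5, 3.72, 53/9,23/2 , 39/2, 24,61,66, 70, 87]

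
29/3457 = 29/3457 =0.01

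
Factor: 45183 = 3^1*15061^1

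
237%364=237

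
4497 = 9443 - 4946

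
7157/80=7157/80 = 89.46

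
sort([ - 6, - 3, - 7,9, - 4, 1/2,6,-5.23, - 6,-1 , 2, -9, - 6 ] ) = [  -  9, - 7, - 6, - 6,-6,-5.23, - 4, -3, - 1,1/2,2,6, 9 ] 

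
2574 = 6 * 429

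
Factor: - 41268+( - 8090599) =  - 8131867 = - 19^1*427993^1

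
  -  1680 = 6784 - 8464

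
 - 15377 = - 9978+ - 5399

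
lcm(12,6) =12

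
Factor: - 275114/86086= - 457/143= - 11^( - 1 )*13^( - 1)*457^1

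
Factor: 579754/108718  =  289877/54359  =  7^1*19^(  -  1)*2861^( - 1)*41411^1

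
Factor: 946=2^1*11^1 * 43^1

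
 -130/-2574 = 5/99 = 0.05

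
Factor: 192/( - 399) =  - 2^6*7^( - 1 )*19^(  -  1 ) = - 64/133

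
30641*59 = 1807819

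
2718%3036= 2718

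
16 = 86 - 70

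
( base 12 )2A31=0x1345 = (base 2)1001101000101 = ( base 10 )4933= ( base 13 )2326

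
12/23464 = 3/5866 = 0.00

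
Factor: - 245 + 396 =151= 151^1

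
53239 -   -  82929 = 136168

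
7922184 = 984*8051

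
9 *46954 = 422586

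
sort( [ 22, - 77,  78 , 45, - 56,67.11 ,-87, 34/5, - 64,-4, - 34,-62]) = [ -87  , - 77, - 64, - 62,-56, - 34, - 4, 34/5,  22,45, 67.11,78]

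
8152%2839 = 2474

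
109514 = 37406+72108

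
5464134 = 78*70053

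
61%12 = 1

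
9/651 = 3/217 =0.01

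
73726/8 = 36863/4 = 9215.75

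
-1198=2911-4109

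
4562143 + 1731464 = 6293607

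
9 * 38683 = 348147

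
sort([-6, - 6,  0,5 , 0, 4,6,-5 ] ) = [-6, - 6,- 5, 0 , 0,4 , 5,6] 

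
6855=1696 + 5159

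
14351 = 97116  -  82765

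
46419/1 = 46419 = 46419.00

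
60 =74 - 14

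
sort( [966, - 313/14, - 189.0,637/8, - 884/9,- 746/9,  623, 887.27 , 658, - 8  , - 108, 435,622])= [ -189.0,-108,- 884/9, - 746/9,  -  313/14 ,  -  8, 637/8,435, 622,  623, 658,887.27,966 ]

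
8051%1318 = 143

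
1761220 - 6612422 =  - 4851202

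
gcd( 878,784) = 2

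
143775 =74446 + 69329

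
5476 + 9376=14852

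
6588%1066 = 192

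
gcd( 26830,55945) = 5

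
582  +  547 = 1129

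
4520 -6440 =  -1920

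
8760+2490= 11250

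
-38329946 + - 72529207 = - 110859153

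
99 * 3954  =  391446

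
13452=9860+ 3592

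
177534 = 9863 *18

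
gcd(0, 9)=9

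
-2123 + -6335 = -8458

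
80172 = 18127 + 62045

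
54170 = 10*5417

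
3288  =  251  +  3037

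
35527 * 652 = 23163604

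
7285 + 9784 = 17069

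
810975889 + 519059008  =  1330034897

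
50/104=25/52 = 0.48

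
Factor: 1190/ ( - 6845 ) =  - 238/1369  =  - 2^1*7^1*17^1*37^( - 2)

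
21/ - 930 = - 7/310 = - 0.02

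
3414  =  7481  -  4067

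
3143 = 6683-3540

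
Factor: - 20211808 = - 2^5*631619^1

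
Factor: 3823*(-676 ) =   -  2584348 = -2^2 * 13^2*3823^1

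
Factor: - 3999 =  - 3^1*31^1 * 43^1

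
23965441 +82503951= 106469392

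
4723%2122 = 479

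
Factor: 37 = 37^1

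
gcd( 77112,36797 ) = 1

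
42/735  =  2/35 = 0.06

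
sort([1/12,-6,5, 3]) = [-6, 1/12,3 , 5 ]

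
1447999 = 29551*49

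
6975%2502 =1971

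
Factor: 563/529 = 23^( - 2) * 563^1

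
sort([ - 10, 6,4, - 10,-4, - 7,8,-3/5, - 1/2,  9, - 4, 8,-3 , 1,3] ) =[ - 10,-10,-7, - 4, - 4,  -  3,-3/5,-1/2,1,3,4,6,8,8,9]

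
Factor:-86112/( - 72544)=2691/2267= 3^2*13^1* 23^1 * 2267^( - 1 )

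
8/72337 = 8/72337  =  0.00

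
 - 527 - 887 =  - 1414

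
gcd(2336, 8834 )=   2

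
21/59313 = 7/19771 = 0.00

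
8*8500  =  68000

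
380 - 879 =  - 499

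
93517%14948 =3829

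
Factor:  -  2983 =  - 19^1*157^1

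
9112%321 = 124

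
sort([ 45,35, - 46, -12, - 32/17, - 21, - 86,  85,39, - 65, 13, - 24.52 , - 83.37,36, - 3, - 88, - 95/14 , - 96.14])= [ - 96.14, - 88,-86  , - 83.37, - 65, - 46, - 24.52, - 21,  -  12, - 95/14, - 3, - 32/17, 13,35,36, 39,45,85 ]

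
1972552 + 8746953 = 10719505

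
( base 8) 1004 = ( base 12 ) 370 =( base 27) j3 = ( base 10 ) 516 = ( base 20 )15G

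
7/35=1/5  =  0.20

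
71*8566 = 608186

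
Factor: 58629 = 3^1*19543^1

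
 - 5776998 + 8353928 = 2576930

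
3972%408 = 300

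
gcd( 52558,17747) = 1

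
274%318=274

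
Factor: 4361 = 7^2*89^1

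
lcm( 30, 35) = 210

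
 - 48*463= - 22224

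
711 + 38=749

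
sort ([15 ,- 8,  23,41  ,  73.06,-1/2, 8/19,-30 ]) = [- 30,-8, - 1/2,8/19, 15, 23,41,73.06]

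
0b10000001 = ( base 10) 129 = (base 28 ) 4h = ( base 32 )41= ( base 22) 5J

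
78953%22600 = 11153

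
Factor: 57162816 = 2^6*3^2*99241^1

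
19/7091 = 19/7091= 0.00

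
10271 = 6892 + 3379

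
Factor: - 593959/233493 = - 3^ ( - 1 )*13^( - 1)* 19^1 * 43^1 * 727^1 * 5987^( - 1 ) 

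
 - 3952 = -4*988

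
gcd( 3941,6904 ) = 1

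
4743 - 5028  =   - 285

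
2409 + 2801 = 5210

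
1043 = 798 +245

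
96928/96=3029/3 = 1009.67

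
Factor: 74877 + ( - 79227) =-2^1*3^1*5^2*29^1 = - 4350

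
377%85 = 37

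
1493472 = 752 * 1986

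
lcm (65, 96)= 6240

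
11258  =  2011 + 9247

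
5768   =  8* 721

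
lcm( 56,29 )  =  1624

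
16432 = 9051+7381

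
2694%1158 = 378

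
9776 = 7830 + 1946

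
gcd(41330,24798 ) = 8266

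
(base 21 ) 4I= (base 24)46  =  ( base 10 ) 102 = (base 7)204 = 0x66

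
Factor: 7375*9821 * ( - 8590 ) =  - 622172626250 = -2^1*5^4 *7^1 * 23^1*59^1*61^1*859^1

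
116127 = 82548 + 33579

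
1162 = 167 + 995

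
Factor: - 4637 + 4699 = 62 = 2^1 * 31^1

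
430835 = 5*86167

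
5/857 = 5/857=0.01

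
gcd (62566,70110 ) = 82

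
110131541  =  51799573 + 58331968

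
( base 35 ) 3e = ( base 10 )119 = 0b1110111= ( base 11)A9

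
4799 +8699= 13498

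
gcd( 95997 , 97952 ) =1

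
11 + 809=820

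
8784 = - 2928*( - 3)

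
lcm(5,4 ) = 20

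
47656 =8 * 5957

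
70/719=70/719 = 0.10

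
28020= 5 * 5604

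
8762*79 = 692198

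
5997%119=47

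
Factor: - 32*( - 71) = 2272 = 2^5*71^1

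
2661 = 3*887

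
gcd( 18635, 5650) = 5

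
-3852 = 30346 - 34198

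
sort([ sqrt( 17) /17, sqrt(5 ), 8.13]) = [sqrt( 17)/17, sqrt(5),  8.13 ] 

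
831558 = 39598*21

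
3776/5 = 755 + 1/5 = 755.20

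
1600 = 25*64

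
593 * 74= 43882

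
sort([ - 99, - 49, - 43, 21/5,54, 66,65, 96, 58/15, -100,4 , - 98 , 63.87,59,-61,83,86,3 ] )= [ - 100, - 99,  -  98, -61,  -  49,  -  43, 3, 58/15, 4 , 21/5, 54, 59,63.87,65,66,83,  86,96]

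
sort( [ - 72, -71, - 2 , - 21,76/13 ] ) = [  -  72, - 71, - 21, - 2, 76/13 ] 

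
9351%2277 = 243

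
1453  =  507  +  946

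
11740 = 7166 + 4574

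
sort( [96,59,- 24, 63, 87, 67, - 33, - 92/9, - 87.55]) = [ - 87.55, - 33, - 24,-92/9,59,63,  67,  87  ,  96 ]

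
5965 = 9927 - 3962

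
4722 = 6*787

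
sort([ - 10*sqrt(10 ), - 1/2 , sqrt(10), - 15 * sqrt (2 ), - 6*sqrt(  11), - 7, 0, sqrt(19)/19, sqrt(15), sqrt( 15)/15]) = [ - 10 * sqrt(10),-15 * sqrt(2 ),-6*sqrt( 11),  -  7, - 1/2, 0, sqrt(19 )/19, sqrt(15) /15,sqrt(10 ), sqrt(15)] 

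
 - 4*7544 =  - 30176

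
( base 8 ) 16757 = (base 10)7663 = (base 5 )221123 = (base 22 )fi7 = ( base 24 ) D77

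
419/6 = 69 + 5/6 = 69.83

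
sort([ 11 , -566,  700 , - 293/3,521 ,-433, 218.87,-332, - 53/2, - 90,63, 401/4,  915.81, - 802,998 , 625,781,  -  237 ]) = [ - 802, - 566, - 433, - 332,  -  237,  -  293/3, - 90,  -  53/2 , 11,63,401/4,218.87, 521,625,700,781,  915.81 , 998]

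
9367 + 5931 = 15298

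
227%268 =227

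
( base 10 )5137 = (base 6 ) 35441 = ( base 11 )3950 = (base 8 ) 12021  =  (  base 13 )2452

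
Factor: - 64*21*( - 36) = 48384 = 2^8  *  3^3*7^1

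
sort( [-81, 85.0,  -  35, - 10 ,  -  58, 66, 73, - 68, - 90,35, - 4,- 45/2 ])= [ - 90 ,-81 ,- 68 , - 58,  -  35,- 45/2, - 10,  -  4 , 35, 66,73,85.0] 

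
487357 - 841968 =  - 354611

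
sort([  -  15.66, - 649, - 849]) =[  -  849, -649,-15.66]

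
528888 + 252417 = 781305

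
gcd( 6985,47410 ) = 55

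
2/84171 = 2/84171 = 0.00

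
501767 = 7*71681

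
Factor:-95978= - 2^1*37^1 * 1297^1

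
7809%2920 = 1969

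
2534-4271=  -  1737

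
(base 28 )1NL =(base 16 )5A9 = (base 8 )2651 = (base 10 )1449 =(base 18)489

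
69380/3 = 69380/3= 23126.67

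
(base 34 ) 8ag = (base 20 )1404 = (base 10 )9604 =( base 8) 22604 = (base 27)D4J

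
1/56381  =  1/56381 = 0.00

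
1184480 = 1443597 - 259117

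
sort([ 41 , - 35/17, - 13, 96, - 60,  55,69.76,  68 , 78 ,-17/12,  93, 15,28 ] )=[ - 60 ,  -  13,-35/17, - 17/12 , 15, 28,41 , 55 , 68 , 69.76, 78,  93,96 ]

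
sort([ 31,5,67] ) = [5  ,  31,67]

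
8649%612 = 81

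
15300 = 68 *225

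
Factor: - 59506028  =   - 2^2*29^1*269^1*1907^1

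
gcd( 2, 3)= 1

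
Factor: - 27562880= - 2^7*5^1 *43067^1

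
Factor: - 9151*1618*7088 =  - 104947181984 = - 2^5*443^1*809^1*9151^1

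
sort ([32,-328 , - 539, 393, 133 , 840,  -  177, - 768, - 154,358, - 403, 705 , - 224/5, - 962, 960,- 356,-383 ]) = [ - 962,-768, - 539,-403,-383, - 356,-328, - 177, -154,-224/5,32, 133,358,393, 705, 840,960]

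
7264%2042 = 1138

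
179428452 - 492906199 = -313477747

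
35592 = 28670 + 6922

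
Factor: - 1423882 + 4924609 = 3500727 = 3^1* 79^1 * 14771^1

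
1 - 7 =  - 6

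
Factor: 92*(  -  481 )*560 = - 24781120 = - 2^6*5^1*7^1*13^1*23^1*37^1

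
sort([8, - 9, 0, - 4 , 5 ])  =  [-9, - 4,0, 5, 8] 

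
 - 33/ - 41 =33/41=0.80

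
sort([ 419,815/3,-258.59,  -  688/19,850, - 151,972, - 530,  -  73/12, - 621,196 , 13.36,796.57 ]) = [-621,-530 ,-258.59,-151, - 688/19,  -  73/12,  13.36 , 196,815/3, 419, 796.57, 850 , 972 ]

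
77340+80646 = 157986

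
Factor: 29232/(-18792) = -2^1*3^( - 2)*7^1 = - 14/9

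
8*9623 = 76984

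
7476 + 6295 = 13771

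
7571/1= 7571=7571.00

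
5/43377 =5/43377 = 0.00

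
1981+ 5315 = 7296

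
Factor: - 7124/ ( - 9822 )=3562/4911= 2^1*3^ ( - 1 )*13^1*137^1*1637^(- 1)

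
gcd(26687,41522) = 1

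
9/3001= 9/3001 =0.00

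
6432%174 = 168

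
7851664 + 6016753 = 13868417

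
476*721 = 343196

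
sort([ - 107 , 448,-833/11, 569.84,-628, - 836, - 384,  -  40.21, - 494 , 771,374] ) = [ -836, - 628, - 494, - 384, - 107, - 833/11, - 40.21, 374, 448, 569.84,  771 ] 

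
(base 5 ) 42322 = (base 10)2837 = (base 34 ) 2FF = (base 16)B15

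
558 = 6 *93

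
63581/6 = 63581/6 = 10596.83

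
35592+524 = 36116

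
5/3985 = 1/797  =  0.00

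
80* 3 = 240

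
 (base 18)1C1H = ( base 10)9755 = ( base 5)303010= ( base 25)ff5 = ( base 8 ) 23033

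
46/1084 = 23/542=   0.04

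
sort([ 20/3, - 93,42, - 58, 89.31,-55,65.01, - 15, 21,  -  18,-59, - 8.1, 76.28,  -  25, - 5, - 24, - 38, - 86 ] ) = [  -  93 , - 86, - 59, - 58, - 55, - 38, - 25, - 24, - 18, - 15, - 8.1,-5 , 20/3,  21,42, 65.01 , 76.28,89.31 ] 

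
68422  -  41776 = 26646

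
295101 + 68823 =363924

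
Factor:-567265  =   - 5^1*113453^1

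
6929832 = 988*7014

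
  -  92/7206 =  - 1 +3557/3603 = - 0.01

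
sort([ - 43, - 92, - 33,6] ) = [-92, - 43, - 33,6 ]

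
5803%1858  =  229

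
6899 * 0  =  0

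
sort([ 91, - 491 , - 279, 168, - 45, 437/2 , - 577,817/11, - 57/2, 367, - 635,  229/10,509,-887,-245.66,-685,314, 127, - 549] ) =[ - 887,  -  685, - 635,  -  577, -549, - 491, - 279,-245.66 ,-45, - 57/2, 229/10, 817/11, 91, 127 , 168,  437/2,314, 367,509 ]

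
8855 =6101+2754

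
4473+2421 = 6894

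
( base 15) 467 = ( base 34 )TB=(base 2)1111100101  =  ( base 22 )217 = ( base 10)997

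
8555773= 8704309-148536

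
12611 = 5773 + 6838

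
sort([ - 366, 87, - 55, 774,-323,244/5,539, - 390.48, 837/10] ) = [-390.48,  -  366, -323,-55, 244/5, 837/10, 87, 539 , 774]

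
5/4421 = 5/4421 = 0.00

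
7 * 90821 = 635747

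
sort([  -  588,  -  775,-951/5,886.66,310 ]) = [ - 775, - 588, - 951/5, 310, 886.66]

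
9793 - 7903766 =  - 7893973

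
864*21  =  18144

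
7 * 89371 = 625597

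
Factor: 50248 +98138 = 148386 = 2^1*3^1*7^1*3533^1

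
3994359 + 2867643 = 6862002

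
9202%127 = 58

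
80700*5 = 403500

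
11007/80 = 137 + 47/80 = 137.59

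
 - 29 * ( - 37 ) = 1073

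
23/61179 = 23/61179=0.00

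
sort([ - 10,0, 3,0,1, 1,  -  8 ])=[-10,-8,0,0, 1, 1 , 3]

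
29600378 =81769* 362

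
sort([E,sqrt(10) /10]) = [sqrt(10) /10, E] 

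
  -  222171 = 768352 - 990523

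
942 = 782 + 160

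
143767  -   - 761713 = 905480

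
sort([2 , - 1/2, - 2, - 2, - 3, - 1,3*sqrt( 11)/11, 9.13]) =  [ - 3, - 2, - 2, - 1, - 1/2,3*sqrt( 11)/11,2,9.13] 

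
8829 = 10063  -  1234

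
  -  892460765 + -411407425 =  - 1303868190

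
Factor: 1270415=5^1*254083^1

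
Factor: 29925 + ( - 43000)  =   - 5^2* 523^1= -  13075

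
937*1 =937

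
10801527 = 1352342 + 9449185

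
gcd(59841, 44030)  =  1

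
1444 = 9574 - 8130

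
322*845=272090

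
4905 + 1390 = 6295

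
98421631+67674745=166096376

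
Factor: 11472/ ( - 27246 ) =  - 8/19 = - 2^3*19^( - 1)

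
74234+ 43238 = 117472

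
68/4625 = 68/4625 = 0.01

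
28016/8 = 3502 = 3502.00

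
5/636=5/636 =0.01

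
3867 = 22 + 3845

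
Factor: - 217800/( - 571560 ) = 3^1*5^1*11^1*433^( - 1 ) = 165/433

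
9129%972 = 381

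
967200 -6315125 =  - 5347925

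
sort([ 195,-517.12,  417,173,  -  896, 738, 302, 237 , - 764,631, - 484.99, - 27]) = [-896 ,-764,  -  517.12, - 484.99,-27 , 173, 195,237,302,417,  631,738 ] 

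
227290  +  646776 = 874066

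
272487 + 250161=522648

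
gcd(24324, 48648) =24324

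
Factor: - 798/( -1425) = 2^1*5^( - 2) * 7^1 = 14/25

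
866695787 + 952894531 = 1819590318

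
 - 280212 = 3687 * ( - 76 ) 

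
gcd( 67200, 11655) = 105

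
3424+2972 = 6396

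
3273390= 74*44235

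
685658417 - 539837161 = 145821256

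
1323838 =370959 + 952879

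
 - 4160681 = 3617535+-7778216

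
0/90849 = 0 = 0.00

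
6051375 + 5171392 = 11222767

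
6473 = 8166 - 1693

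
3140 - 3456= -316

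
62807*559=35109113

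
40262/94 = 20131/47=428.32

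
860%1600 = 860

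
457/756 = 457/756 = 0.60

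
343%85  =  3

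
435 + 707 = 1142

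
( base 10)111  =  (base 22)51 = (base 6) 303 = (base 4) 1233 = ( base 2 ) 1101111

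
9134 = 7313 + 1821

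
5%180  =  5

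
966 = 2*483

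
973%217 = 105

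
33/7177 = 33/7177 = 0.00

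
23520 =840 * 28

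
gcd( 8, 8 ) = 8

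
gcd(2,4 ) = 2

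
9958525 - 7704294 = 2254231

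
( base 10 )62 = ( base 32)1u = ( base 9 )68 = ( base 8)76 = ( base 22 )2I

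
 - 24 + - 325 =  - 349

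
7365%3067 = 1231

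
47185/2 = 23592 + 1/2 = 23592.50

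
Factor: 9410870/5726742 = 3^( - 1)*5^1 * 233^1*577^1*136351^ ( - 1) = 672205/409053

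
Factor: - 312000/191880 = -2^3*3^ ( - 1 ) * 5^2*41^ ( - 1 ) = - 200/123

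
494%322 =172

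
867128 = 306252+560876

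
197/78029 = 197/78029 = 0.00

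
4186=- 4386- - 8572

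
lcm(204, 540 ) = 9180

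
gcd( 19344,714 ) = 6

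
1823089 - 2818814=- 995725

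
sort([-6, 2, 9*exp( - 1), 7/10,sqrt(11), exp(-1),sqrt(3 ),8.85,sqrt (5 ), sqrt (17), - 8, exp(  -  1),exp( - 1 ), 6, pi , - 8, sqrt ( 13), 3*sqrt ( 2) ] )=[ - 8 , - 8, - 6,exp( - 1), exp( - 1), exp(-1) , 7/10, sqrt( 3 ),2, sqrt(5 ),pi,9*exp(  -  1),sqrt(11 ),  sqrt(13), sqrt(17),3*sqrt (2),  6,8.85 ]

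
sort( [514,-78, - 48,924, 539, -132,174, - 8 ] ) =[-132,-78,-48,-8, 174,514, 539, 924 ]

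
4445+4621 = 9066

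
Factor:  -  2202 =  - 2^1*3^1*367^1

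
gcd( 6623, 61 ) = 1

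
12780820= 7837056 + 4943764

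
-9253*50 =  - 462650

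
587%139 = 31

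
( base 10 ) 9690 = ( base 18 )1bg6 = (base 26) e8i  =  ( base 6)112510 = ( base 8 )22732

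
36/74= 18/37 = 0.49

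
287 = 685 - 398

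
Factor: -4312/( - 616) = 7 =7^1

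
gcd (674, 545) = 1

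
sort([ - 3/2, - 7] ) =[ -7,-3/2]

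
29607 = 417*71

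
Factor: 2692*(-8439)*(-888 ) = 2^5 * 3^2*29^1*37^1  *97^1 * 673^1 = 20173395744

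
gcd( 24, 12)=12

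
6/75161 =6/75161 = 0.00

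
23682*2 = 47364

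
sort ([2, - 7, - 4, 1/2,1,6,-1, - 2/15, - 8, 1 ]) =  [ - 8, - 7, - 4 , - 1, - 2/15,1/2 , 1,1,2,  6 ]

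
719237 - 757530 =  -38293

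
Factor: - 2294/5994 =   -  31/81 = - 3^(  -  4)*31^1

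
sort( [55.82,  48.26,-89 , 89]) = [ - 89,  48.26, 55.82, 89]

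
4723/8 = 590 + 3/8  =  590.38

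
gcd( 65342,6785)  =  1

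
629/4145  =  629/4145 = 0.15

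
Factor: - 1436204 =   -  2^2*7^1 * 11^1*4663^1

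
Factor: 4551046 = 2^1*97^1 * 23459^1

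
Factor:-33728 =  - 2^6*17^1*31^1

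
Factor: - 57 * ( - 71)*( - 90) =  -2^1*3^3*5^1*19^1*71^1 = - 364230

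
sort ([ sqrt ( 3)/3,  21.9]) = [sqrt( 3)/3,21.9] 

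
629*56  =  35224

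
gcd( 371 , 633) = 1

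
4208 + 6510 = 10718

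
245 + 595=840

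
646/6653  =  646/6653 = 0.10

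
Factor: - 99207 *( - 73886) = 2^1 *3^2* 73^1*151^1*36943^1 = 7330008402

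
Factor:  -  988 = -2^2*13^1 * 19^1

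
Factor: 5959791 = 3^3*307^1 * 719^1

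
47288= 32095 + 15193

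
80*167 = 13360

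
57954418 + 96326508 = 154280926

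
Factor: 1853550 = 2^1 *3^3 * 5^2*1373^1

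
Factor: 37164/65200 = 57/100  =  2^( - 2 )*  3^1*5^(  -  2)*19^1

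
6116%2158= 1800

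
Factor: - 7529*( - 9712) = 73121648  =  2^4*607^1*7529^1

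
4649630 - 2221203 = 2428427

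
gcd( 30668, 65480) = 4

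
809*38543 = 31181287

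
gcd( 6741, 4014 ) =9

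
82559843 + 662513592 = 745073435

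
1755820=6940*253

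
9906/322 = 4953/161 = 30.76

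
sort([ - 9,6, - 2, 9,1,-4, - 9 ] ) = [- 9, - 9,-4, - 2, 1, 6, 9]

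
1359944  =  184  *7391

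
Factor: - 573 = -3^1*191^1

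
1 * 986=986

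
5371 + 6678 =12049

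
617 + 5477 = 6094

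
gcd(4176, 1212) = 12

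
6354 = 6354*1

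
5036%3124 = 1912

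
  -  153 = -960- - 807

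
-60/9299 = -1 + 9239/9299 = - 0.01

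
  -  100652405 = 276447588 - 377099993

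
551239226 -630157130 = -78917904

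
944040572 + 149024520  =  1093065092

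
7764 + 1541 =9305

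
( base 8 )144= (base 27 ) 3j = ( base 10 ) 100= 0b1100100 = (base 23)48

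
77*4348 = 334796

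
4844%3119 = 1725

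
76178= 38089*2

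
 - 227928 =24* (-9497 ) 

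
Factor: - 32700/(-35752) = 2^( - 1)*3^1*5^2*41^ (-1) = 75/82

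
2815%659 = 179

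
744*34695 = 25813080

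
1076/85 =12 + 56/85 = 12.66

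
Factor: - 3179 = -11^1*17^2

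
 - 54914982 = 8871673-63786655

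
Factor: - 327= -3^1*109^1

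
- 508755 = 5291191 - 5799946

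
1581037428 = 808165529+772871899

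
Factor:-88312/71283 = -2^3 * 3^ ( - 1 )*7^1*19^1*83^1*23761^(-1) 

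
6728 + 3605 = 10333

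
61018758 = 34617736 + 26401022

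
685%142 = 117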